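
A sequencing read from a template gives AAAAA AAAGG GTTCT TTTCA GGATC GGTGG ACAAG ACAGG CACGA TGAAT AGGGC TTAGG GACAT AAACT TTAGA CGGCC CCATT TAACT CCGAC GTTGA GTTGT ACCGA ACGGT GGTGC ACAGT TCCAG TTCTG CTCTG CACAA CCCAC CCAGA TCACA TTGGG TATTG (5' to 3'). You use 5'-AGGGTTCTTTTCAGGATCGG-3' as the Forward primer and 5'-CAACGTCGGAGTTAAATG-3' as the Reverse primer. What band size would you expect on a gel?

92 bp

Forward primer AGGGTTCTTTTCAGGATCGG is found on the top strand at positions 8–27.
Taking the reverse complement of CAACGTCGGAGTTAAATG gives CATTTAACTCCGACGTTG, found at positions 82–99 on the template; the primer anneals here to the top strand with its 3' end pointing upstream.
The product runs from position 8 to position 99, so its length is 99 − 8 + 1 = 92 bp.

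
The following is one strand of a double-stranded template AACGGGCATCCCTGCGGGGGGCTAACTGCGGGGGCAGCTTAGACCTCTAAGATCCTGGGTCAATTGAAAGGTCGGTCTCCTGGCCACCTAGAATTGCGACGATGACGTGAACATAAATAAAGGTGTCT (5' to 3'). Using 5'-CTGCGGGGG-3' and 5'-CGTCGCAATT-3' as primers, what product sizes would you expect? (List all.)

The forward primer CTGCGGGGG matches the top strand at positions 12–20, 26–34.
The reverse primer's reverse complement is AATTGCGACG, matching at positions 92–101.
Each forward site pairs with the reverse site to give a product ending at position 101: sizes 90, 76 bp.

90 bp, 76 bp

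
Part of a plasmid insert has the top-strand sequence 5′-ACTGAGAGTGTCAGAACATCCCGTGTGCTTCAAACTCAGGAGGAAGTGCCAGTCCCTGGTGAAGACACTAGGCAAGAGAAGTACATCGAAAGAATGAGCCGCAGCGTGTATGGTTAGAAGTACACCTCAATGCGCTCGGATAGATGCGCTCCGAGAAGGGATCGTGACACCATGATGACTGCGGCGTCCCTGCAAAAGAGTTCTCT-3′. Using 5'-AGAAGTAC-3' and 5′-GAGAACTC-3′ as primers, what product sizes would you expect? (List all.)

The forward primer AGAAGTAC matches the top strand at positions 77–84, 116–123.
The reverse primer's reverse complement is GAGTTCTC, matching at positions 198–205.
Each forward site pairs with the reverse site to give a product ending at position 205: sizes 129, 90 bp.

129 bp, 90 bp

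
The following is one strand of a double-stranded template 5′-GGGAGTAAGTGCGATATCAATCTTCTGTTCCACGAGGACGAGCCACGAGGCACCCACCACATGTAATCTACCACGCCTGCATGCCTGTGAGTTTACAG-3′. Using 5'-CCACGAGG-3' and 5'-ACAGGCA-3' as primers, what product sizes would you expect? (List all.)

The forward primer CCACGAGG matches the top strand at positions 30–37, 43–50.
The reverse primer's reverse complement is TGCCTGT, matching at positions 82–88.
Each forward site pairs with the reverse site to give a product ending at position 88: sizes 59, 46 bp.

59 bp, 46 bp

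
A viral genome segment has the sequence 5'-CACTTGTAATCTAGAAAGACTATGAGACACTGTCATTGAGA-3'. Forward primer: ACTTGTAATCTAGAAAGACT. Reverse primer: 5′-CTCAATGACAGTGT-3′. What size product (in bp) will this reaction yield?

39 bp

Scanning the template, ACTTGTAATCTAGAAAGACT occurs at positions 2–21; this primer anneals to the bottom strand there with its 3' end pointing downstream.
The reverse primer's reverse complement is ACACTGTCATTGAG, which matches the template at positions 27–40.
The product runs from position 2 to position 40, so its length is 40 − 2 + 1 = 39 bp.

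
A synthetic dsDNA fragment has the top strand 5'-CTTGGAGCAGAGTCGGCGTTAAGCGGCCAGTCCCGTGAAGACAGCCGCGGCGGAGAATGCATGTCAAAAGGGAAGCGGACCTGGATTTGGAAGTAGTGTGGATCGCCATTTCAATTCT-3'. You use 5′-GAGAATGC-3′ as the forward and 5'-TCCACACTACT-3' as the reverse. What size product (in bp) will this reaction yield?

Forward primer GAGAATGC is found on the top strand at positions 53–60.
The reverse primer's reverse complement is AGTAGTGTGGA, which matches the template at positions 92–102.
The product runs from position 53 to position 102, so its length is 102 − 53 + 1 = 50 bp.

50 bp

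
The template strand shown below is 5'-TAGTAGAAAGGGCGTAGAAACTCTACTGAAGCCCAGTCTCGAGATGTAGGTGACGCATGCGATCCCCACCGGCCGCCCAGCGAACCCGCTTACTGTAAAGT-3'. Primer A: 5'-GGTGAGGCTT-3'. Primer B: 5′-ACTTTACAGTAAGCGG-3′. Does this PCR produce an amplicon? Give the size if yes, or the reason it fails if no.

Primer A (GGTGAGGCTT) does not match the top strand, and its reverse complement AAGCCTCACC does not match either.
With no annealing site for primer A, no amplification occurs.

No product — primer A has no binding site in the template.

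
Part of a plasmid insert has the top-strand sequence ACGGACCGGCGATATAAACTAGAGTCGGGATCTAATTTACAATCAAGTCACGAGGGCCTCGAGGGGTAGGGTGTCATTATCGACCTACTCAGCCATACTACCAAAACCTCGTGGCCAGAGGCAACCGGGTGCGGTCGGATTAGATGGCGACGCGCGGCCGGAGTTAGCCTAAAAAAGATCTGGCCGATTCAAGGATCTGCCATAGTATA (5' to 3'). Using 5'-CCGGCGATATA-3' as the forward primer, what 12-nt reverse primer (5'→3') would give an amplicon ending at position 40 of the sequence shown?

5'-GTAAATTAGATC-3'

The forward primer binds at positions 6–16; the product's 3' end on the top strand is position 40.
The reverse primer anneals to the top strand over positions 29–40, i.e. to GATCTAATTTAC.
Its sequence written 5'→3' is the reverse complement: GTAAATTAGATC.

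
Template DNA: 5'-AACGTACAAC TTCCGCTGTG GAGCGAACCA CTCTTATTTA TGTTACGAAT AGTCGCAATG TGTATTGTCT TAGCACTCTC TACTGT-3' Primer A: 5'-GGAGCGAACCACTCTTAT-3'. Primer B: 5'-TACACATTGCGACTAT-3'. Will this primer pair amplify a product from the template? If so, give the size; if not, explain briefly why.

Yes — a 45 bp product.

Primer A (GGAGCGAACCACTCTTAT) matches the top strand at positions 20–37; it acts as a forward primer.
Primer B's reverse complement is ATAGTCGCAATGTGTA, matching the top strand at positions 49–64; it acts as a reverse primer.
The 3' ends face each other across positions 20–64, giving a 45 bp product.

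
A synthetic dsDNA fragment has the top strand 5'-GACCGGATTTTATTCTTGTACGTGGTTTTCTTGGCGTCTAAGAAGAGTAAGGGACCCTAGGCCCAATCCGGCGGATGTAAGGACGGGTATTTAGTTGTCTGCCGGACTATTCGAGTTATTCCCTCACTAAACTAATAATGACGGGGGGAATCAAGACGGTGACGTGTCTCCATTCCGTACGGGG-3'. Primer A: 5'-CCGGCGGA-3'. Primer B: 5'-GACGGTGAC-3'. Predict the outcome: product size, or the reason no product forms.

No product — both primers anneal to the same strand and extend in the same direction.

Primer A (CCGGCGGA) matches the top strand at positions 68–75 (3' end points downstream).
Primer B (GACGGTGAC) also matches the top strand directly, at positions 155–163 — its reverse complement GTCACCGTC is not present.
Both primers anneal to the bottom strand with 3' ends pointing the same way, so neither can prime synthesis back toward the other.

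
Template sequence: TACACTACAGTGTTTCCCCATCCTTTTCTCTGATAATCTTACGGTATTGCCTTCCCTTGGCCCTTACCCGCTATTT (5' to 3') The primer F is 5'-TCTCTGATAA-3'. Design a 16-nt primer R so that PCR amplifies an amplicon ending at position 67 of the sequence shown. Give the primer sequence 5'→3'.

5'-GTAAGGGCCAAGGGAA-3'

The forward primer binds at positions 27–36; the product's 3' end on the top strand is position 67.
The reverse primer anneals to the top strand over positions 52–67, i.e. to TTCCCTTGGCCCTTAC.
Its sequence written 5'→3' is the reverse complement: GTAAGGGCCAAGGGAA.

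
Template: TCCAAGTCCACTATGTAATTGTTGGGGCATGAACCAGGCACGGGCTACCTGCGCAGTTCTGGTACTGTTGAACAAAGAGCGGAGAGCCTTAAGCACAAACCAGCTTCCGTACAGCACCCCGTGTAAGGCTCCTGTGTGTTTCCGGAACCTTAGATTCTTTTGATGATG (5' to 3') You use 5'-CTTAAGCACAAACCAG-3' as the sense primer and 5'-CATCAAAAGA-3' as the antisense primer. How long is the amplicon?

78 bp

Forward primer CTTAAGCACAAACCAG is found on the top strand at positions 88–103.
Taking the reverse complement of CATCAAAAGA gives TCTTTTGATG, found at positions 156–165 on the template; the primer anneals here to the top strand with its 3' end pointing upstream.
Amplicon spans positions 88–165: 78 bp.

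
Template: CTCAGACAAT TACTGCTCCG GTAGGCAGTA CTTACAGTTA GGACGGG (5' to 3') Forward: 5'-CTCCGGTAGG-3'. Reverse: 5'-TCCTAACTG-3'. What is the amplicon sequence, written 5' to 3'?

Forward primer CTCCGGTAGG is found on the top strand at positions 16–25.
Reverse complement of the reverse primer: CAGTTAGGA. This occurs on the top strand at positions 35–43.
The product is the template from position 16 through 43 (28 bp).

5'-CTCCGGTAGGCAGTACTTACAGTTAGGA-3'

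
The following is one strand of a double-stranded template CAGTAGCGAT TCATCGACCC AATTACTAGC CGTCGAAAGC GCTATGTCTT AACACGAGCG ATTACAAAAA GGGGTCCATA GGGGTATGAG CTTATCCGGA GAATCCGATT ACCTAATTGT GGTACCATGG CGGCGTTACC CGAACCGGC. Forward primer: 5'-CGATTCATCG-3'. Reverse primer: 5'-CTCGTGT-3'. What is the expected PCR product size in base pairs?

52 bp

Scanning the template, CGATTCATCG occurs at positions 7–16; this primer anneals to the bottom strand there with its 3' end pointing downstream.
Reverse complement of the reverse primer: ACACGAG. This occurs on the top strand at positions 52–58.
The product runs from position 7 to position 58, so its length is 58 − 7 + 1 = 52 bp.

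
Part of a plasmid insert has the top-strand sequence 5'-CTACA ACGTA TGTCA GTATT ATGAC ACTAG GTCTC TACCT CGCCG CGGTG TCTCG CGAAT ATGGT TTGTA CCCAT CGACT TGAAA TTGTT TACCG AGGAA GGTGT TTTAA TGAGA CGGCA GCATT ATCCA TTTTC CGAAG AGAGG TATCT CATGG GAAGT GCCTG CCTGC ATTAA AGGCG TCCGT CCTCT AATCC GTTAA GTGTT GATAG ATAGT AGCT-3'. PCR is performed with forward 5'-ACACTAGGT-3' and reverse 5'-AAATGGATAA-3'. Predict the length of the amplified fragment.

Scanning the template, ACACTAGGT occurs at positions 24–32; this primer anneals to the bottom strand there with its 3' end pointing downstream.
The reverse primer's reverse complement is TTATCCATTT, which matches the template at positions 124–133.
Amplicon spans positions 24–133: 110 bp.

110 bp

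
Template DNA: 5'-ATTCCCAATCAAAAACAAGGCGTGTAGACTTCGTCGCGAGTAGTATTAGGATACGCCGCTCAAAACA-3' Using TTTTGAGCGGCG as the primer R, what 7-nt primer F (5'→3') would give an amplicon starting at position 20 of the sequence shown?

The reverse primer's reverse complement CGCCGCTCAAAA matches the template at positions 54–65; the product starts at position 20.
The forward primer is identical to the top strand over positions 20–26: GCGTGTA.

5'-GCGTGTA-3'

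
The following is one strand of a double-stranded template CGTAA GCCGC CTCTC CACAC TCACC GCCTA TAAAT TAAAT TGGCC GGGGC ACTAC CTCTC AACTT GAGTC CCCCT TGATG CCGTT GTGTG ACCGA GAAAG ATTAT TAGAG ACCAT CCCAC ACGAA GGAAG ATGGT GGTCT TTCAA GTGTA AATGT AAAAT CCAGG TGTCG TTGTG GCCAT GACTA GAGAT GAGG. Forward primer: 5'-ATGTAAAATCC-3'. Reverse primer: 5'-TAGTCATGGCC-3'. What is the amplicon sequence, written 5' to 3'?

5'-ATGTAAAATCCAGGTGTCGTTGTGGCCATGACTA-3'

Forward primer ATGTAAAATCC is found on the top strand at positions 152–162.
Taking the reverse complement of TAGTCATGGCC gives GGCCATGACTA, found at positions 175–185 on the template; the primer anneals here to the top strand with its 3' end pointing upstream.
The product is the template from position 152 through 185 (34 bp).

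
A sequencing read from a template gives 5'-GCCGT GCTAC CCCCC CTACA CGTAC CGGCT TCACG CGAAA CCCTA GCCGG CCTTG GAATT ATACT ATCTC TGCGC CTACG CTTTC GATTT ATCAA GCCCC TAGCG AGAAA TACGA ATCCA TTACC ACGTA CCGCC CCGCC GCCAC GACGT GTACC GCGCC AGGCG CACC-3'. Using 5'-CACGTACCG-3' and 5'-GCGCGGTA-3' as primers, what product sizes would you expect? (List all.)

141 bp, 35 bp

The forward primer CACGTACCG matches the top strand at positions 19–27, 125–133.
The reverse primer's reverse complement is TACCGCGC, matching at positions 152–159.
Each forward site pairs with the reverse site to give a product ending at position 159: sizes 141, 35 bp.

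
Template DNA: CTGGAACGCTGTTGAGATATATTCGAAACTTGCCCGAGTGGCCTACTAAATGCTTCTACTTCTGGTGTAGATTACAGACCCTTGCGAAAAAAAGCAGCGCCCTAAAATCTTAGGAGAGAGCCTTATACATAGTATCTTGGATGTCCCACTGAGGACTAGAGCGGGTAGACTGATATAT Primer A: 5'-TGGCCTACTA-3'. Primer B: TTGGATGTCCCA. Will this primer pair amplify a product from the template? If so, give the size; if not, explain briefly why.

Primer A (TGGCCTACTA) matches the top strand at positions 39–48 (3' end points downstream).
Primer B (TTGGATGTCCCA) also matches the top strand directly, at positions 137–148 — its reverse complement TGGGACATCCAA is not present.
Both primers anneal to the bottom strand with 3' ends pointing the same way, so neither can prime synthesis back toward the other.

No product — both primers anneal to the same strand and extend in the same direction.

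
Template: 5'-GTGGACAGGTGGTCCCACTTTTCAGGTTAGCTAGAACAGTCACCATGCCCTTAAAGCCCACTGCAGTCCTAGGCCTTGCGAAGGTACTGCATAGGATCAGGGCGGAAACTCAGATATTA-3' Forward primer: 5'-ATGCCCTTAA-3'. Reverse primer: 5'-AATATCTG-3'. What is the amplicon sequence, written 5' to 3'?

The forward primer matches the template at positions 45–54.
Taking the reverse complement of AATATCTG gives CAGATATT, found at positions 111–118 on the template; the primer anneals here to the top strand with its 3' end pointing upstream.
The product is the template from position 45 through 118 (74 bp).

5'-ATGCCCTTAAAGCCCACTGCAGTCCTAGGCCTTGCGAAGGTACTGCATAGGATCAGGGCGGAAACTCAGATATT-3'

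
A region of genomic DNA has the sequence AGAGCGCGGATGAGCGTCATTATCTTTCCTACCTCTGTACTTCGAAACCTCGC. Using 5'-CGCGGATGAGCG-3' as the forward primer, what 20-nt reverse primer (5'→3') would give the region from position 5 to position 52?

5'-CGAGGTTTCGAAGTACAGAG-3'

The product's 3' end on the top strand is position 52.
The reverse primer anneals to the top strand over positions 33–52, i.e. to CTCTGTACTTCGAAACCTCG.
Its sequence written 5'→3' is the reverse complement: CGAGGTTTCGAAGTACAGAG.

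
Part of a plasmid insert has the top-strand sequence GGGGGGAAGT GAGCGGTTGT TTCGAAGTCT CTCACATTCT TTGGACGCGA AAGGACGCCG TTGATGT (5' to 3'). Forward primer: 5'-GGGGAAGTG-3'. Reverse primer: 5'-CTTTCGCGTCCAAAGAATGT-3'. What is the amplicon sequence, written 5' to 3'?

5'-GGGGAAGTGAGCGGTTGTTTCGAAGTCTCTCACATTCTTTGGACGCGAAAG-3'

The forward primer matches the template at positions 3–11.
Taking the reverse complement of CTTTCGCGTCCAAAGAATGT gives ACATTCTTTGGACGCGAAAG, found at positions 34–53 on the template; the primer anneals here to the top strand with its 3' end pointing upstream.
The product is the template from position 3 through 53 (51 bp).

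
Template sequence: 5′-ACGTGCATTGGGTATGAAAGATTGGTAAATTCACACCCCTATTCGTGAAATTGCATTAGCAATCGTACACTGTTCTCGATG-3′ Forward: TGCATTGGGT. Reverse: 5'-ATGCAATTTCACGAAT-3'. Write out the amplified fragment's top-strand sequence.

5'-TGCATTGGGTATGAAAGATTGGTAAATTCACACCCCTATTCGTGAAATTGCAT-3'

Forward primer TGCATTGGGT is found on the top strand at positions 4–13.
Reverse complement of the reverse primer: ATTCGTGAAATTGCAT. This occurs on the top strand at positions 41–56.
The product is the template from position 4 through 56 (53 bp).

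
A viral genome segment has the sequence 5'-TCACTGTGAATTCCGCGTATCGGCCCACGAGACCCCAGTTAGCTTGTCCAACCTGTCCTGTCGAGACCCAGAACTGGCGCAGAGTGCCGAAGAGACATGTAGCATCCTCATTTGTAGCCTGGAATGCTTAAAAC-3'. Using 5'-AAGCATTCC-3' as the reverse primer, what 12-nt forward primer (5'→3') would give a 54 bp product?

5'-GGCGCAGAGTGC-3'

The reverse primer's reverse complement GGAATGCTT matches the template at positions 121–129, so the product ends at position 129.
A 54 bp product then starts at position 129 − 54 + 1 = 76.
The forward primer is identical to the top strand there: GGCGCAGAGTGC.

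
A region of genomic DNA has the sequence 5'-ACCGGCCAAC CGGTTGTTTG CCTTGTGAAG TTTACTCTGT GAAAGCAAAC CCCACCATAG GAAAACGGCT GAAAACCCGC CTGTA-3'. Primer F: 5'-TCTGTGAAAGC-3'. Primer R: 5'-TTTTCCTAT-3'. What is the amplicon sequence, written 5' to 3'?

5'-TCTGTGAAAGCAAACCCCACCATAGGAAAA-3'

Scanning the template, TCTGTGAAAGC occurs at positions 36–46; this primer anneals to the bottom strand there with its 3' end pointing downstream.
Reverse complement of the reverse primer: ATAGGAAAA. This occurs on the top strand at positions 57–65.
The product is the template from position 36 through 65 (30 bp).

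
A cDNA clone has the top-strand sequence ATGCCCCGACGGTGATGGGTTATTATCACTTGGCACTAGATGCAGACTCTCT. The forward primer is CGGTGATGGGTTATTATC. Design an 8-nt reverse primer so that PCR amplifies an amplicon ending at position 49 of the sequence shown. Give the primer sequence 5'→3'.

5'-GAGTCTGC-3'

The forward primer binds at positions 10–27; the product's 3' end on the top strand is position 49.
The reverse primer anneals to the top strand over positions 42–49, i.e. to GCAGACTC.
Its sequence written 5'→3' is the reverse complement: GAGTCTGC.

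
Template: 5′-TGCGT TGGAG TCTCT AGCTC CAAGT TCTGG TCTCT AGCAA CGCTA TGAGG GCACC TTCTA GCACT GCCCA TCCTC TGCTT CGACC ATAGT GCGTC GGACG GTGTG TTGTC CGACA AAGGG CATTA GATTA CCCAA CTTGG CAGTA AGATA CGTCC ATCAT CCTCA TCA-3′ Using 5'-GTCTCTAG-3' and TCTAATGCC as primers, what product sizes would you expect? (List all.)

118 bp, 98 bp

The forward primer GTCTCTAG matches the top strand at positions 10–17, 30–37.
The reverse primer's reverse complement is GGCATTAGA, matching at positions 119–127.
Each forward site pairs with the reverse site to give a product ending at position 127: sizes 118, 98 bp.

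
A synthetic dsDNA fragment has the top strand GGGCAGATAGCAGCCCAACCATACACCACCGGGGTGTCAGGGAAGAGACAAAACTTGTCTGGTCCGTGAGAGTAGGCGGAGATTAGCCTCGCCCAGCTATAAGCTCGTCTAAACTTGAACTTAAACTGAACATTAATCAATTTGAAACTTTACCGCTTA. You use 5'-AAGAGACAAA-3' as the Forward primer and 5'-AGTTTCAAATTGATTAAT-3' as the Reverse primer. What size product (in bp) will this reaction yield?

Scanning the template, AAGAGACAAA occurs at positions 43–52; this primer anneals to the bottom strand there with its 3' end pointing downstream.
Taking the reverse complement of AGTTTCAAATTGATTAAT gives ATTAATCAATTTGAAACT, found at positions 132–149 on the template; the primer anneals here to the top strand with its 3' end pointing upstream.
The product runs from position 43 to position 149, so its length is 149 − 43 + 1 = 107 bp.

107 bp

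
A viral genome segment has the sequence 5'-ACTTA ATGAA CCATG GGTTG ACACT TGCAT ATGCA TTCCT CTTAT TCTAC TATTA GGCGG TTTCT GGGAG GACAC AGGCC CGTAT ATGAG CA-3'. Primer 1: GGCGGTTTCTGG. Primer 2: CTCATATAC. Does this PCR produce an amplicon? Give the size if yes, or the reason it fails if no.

Primer 1 (GGCGGTTTCTGG) matches the top strand at positions 56–67; it acts as a forward primer.
Primer 2's reverse complement is GTATATGAG, matching the top strand at positions 82–90; it acts as a reverse primer.
The 3' ends face each other across positions 56–90, giving a 35 bp product.

Yes — a 35 bp product.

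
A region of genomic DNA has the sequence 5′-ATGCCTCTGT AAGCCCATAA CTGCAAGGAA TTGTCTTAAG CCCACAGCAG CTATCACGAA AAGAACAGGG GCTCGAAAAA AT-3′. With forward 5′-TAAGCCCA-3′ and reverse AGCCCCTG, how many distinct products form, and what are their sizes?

Two products: 64 bp, 37 bp

The forward primer TAAGCCCA matches the top strand at positions 10–17, 37–44.
The reverse primer's reverse complement is CAGGGGCT, matching at positions 66–73.
Each forward site pairs with the reverse site to give a product ending at position 73: sizes 64, 37 bp.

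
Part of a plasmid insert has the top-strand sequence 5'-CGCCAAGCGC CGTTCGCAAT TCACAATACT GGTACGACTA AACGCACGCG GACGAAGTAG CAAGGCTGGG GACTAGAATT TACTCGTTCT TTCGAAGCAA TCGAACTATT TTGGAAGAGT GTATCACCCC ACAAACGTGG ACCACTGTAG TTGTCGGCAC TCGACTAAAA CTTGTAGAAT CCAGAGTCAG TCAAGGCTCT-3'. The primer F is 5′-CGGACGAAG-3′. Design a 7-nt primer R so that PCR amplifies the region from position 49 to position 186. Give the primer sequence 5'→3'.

5'-CTCTGGA-3'

The product's 3' end on the top strand is position 186.
The reverse primer anneals to the top strand over positions 180–186, i.e. to TCCAGAG.
Its sequence written 5'→3' is the reverse complement: CTCTGGA.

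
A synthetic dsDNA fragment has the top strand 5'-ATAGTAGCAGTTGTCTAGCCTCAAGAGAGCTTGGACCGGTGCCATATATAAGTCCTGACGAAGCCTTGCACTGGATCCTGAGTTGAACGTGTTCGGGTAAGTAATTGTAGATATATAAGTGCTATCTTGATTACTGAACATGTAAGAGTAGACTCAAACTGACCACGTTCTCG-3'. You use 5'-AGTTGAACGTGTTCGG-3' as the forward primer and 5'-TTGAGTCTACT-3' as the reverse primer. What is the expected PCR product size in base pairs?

77 bp

Scanning the template, AGTTGAACGTGTTCGG occurs at positions 81–96; this primer anneals to the bottom strand there with its 3' end pointing downstream.
Taking the reverse complement of TTGAGTCTACT gives AGTAGACTCAA, found at positions 147–157 on the template; the primer anneals here to the top strand with its 3' end pointing upstream.
Product length = (reverse-primer end) − (forward-primer start) + 1 = 157 − 81 + 1 = 77 bp.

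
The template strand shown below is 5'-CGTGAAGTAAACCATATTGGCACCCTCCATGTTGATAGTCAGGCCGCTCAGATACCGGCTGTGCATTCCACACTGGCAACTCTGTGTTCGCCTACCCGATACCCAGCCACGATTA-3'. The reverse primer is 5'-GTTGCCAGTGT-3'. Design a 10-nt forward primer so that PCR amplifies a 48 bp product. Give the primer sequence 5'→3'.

5'-TGATAGTCAG-3'

The reverse primer's reverse complement ACACTGGCAAC matches the template at positions 70–80, so the product ends at position 80.
A 48 bp product then starts at position 80 − 48 + 1 = 33.
The forward primer is identical to the top strand there: TGATAGTCAG.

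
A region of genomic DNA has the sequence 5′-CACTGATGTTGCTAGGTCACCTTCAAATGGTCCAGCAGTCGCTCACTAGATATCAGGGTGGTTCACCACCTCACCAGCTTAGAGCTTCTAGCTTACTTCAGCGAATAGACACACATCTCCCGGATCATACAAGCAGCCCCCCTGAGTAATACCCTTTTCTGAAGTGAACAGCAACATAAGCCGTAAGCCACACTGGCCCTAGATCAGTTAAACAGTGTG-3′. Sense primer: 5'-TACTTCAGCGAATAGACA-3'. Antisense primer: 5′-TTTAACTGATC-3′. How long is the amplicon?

Forward primer TACTTCAGCGAATAGACA is found on the top strand at positions 94–111.
Taking the reverse complement of TTTAACTGATC gives GATCAGTTAAA, found at positions 202–212 on the template; the primer anneals here to the top strand with its 3' end pointing upstream.
Amplicon spans positions 94–212: 119 bp.

119 bp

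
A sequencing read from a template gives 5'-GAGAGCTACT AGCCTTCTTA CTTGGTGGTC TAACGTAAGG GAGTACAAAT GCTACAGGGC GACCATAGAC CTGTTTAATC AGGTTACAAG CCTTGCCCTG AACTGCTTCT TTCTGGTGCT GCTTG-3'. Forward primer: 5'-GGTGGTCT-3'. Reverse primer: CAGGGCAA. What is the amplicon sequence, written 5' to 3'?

5'-GGTGGTCTAACGTAAGGGAGTACAAATGCTACAGGGCGACCATAGACCTGTTTAATCAGGTTACAAGCCTTGCCCTG-3'

Forward primer GGTGGTCT is found on the top strand at positions 24–31.
Taking the reverse complement of CAGGGCAA gives TTGCCCTG, found at positions 93–100 on the template; the primer anneals here to the top strand with its 3' end pointing upstream.
The product is the template from position 24 through 100 (77 bp).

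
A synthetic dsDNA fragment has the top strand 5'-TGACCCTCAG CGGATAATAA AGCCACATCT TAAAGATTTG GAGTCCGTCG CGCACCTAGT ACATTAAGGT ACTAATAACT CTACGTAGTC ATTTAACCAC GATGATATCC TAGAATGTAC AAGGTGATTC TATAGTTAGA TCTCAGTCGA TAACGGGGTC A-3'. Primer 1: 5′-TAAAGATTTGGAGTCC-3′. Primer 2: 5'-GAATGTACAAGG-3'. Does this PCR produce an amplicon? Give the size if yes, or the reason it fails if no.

No product — both primers anneal to the same strand and extend in the same direction.

Primer 1 (TAAAGATTTGGAGTCC) matches the top strand at positions 31–46 (3' end points downstream).
Primer 2 (GAATGTACAAGG) also matches the top strand directly, at positions 113–124 — its reverse complement CCTTGTACATTC is not present.
Both primers anneal to the bottom strand with 3' ends pointing the same way, so neither can prime synthesis back toward the other.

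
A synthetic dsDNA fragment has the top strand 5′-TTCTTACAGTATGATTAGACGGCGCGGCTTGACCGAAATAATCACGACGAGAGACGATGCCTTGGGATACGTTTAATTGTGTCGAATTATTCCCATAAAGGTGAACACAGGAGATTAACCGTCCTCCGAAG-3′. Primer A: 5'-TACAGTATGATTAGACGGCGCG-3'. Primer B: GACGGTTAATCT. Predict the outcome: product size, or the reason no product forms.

Yes — a 119 bp product.

Primer A (TACAGTATGATTAGACGGCGCG) matches the top strand at positions 5–26; it acts as a forward primer.
Primer B's reverse complement is AGATTAACCGTC, matching the top strand at positions 112–123; it acts as a reverse primer.
The 3' ends face each other across positions 5–123, giving a 119 bp product.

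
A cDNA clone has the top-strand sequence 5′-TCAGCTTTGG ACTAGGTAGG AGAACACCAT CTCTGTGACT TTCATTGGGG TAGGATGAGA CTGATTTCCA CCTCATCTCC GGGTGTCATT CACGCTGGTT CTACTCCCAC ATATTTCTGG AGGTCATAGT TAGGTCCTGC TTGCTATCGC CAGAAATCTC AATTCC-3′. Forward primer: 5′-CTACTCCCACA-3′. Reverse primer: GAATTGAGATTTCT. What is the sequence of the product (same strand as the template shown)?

The forward primer matches the template at positions 101–111.
Reverse complement of the reverse primer: AGAAATCTCAATTC. This occurs on the top strand at positions 152–165.
The product is the template from position 101 through 165 (65 bp).

5'-CTACTCCCACATATTTCTGGAGGTCATAGTTAGGTCCTGCTTGCTATCGCCAGAAATCTCAATTC-3'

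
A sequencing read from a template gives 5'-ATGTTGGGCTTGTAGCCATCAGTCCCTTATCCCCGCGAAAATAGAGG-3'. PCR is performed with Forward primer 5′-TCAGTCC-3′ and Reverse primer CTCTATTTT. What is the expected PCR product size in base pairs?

The forward primer matches the template at positions 19–25.
Taking the reverse complement of CTCTATTTT gives AAAATAGAG, found at positions 38–46 on the template; the primer anneals here to the top strand with its 3' end pointing upstream.
Amplicon spans positions 19–46: 28 bp.

28 bp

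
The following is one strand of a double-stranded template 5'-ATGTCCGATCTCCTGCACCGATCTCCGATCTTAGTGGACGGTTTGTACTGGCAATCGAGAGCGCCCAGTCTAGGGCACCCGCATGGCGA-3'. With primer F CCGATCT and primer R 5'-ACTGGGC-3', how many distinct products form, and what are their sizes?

The forward primer CCGATCT matches the top strand at positions 5–11, 18–24, 25–31.
The reverse primer's reverse complement is GCCCAGT, matching at positions 63–69.
Each forward site pairs with the reverse site to give a product ending at position 69: sizes 65, 52, 45 bp.

Three products: 65 bp, 52 bp, 45 bp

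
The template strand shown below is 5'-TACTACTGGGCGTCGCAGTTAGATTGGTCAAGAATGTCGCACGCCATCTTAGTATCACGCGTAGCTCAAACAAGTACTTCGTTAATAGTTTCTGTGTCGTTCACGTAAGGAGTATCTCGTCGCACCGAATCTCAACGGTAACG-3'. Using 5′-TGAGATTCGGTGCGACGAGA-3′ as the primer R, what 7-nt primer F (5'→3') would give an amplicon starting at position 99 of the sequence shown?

5'-GTTCACG-3'

The reverse primer's reverse complement TCTCGTCGCACCGAATCTCA matches the template at positions 115–134; the product starts at position 99.
The forward primer is identical to the top strand over positions 99–105: GTTCACG.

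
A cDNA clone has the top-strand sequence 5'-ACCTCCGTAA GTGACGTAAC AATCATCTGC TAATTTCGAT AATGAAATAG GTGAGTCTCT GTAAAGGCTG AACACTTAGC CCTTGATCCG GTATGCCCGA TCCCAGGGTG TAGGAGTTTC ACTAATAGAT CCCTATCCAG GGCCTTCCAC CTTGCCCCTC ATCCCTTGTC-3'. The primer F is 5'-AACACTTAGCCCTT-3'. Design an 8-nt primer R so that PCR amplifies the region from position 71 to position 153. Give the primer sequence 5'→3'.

The product's 3' end on the top strand is position 153.
The reverse primer anneals to the top strand over positions 146–153, i.e. to TCCACCTT.
Its sequence written 5'→3' is the reverse complement: AAGGTGGA.

5'-AAGGTGGA-3'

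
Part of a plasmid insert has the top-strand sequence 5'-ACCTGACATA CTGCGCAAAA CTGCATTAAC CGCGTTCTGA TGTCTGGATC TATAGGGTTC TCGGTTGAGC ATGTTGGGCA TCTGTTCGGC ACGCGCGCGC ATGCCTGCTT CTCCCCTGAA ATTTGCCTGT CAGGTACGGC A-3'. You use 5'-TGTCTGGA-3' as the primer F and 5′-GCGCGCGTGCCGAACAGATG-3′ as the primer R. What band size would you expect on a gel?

The forward primer matches the template at positions 41–48.
The reverse primer's reverse complement is CATCTGTTCGGCACGCGCGC, which matches the template at positions 79–98.
Amplicon spans positions 41–98: 58 bp.

58 bp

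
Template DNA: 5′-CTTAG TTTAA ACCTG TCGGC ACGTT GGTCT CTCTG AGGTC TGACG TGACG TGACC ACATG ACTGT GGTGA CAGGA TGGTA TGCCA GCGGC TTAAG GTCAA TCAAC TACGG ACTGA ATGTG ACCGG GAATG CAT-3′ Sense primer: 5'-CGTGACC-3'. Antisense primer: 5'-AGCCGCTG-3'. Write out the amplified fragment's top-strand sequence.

5'-CGTGACCACATGACTGTGGTGACAGGATGGTATGCCAGCGGCT-3'

Scanning the template, CGTGACC occurs at positions 49–55; this primer anneals to the bottom strand there with its 3' end pointing downstream.
Reverse complement of the reverse primer: CAGCGGCT. This occurs on the top strand at positions 84–91.
The product is the template from position 49 through 91 (43 bp).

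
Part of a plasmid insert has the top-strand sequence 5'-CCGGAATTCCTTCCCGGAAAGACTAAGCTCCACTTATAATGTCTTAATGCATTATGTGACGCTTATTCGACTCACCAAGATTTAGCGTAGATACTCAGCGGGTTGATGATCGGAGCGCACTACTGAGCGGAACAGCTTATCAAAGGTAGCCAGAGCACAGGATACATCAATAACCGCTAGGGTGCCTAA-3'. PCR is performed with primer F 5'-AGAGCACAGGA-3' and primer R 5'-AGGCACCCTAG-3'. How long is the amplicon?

Scanning the template, AGAGCACAGGA occurs at positions 152–162; this primer anneals to the bottom strand there with its 3' end pointing downstream.
Reverse complement of the reverse primer: CTAGGGTGCCT. This occurs on the top strand at positions 177–187.
The product runs from position 152 to position 187, so its length is 187 − 152 + 1 = 36 bp.

36 bp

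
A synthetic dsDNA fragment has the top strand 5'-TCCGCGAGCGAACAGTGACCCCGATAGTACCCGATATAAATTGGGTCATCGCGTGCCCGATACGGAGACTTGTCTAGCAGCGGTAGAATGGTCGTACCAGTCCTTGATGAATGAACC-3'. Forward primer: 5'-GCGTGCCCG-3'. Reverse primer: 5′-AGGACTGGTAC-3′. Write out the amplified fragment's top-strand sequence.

Forward primer GCGTGCCCG is found on the top strand at positions 51–59.
Reverse complement of the reverse primer: GTACCAGTCCT. This occurs on the top strand at positions 94–104.
The product is the template from position 51 through 104 (54 bp).

5'-GCGTGCCCGATACGGAGACTTGTCTAGCAGCGGTAGAATGGTCGTACCAGTCCT-3'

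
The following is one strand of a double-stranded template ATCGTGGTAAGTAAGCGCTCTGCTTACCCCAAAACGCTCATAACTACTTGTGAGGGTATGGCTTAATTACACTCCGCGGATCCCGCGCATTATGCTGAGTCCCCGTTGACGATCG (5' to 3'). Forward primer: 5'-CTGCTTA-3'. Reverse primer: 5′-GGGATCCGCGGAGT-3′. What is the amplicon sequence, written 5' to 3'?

Forward primer CTGCTTA is found on the top strand at positions 20–26.
Taking the reverse complement of GGGATCCGCGGAGT gives ACTCCGCGGATCCC, found at positions 71–84 on the template; the primer anneals here to the top strand with its 3' end pointing upstream.
The product is the template from position 20 through 84 (65 bp).

5'-CTGCTTACCCCAAAACGCTCATAACTACTTGTGAGGGTATGGCTTAATTACACTCCGCGGATCCC-3'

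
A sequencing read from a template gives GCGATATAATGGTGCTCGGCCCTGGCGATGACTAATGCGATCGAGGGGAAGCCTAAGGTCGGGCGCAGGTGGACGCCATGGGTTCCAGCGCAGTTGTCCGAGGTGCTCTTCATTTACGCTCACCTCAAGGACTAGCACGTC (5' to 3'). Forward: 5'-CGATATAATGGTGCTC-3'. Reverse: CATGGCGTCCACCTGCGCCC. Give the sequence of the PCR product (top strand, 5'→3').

5'-CGATATAATGGTGCTCGGCCCTGGCGATGACTAATGCGATCGAGGGGAAGCCTAAGGTCGGGCGCAGGTGGACGCCATG-3'

Forward primer CGATATAATGGTGCTC is found on the top strand at positions 2–17.
The reverse primer's reverse complement is GGGCGCAGGTGGACGCCATG, which matches the template at positions 61–80.
The product is the template from position 2 through 80 (79 bp).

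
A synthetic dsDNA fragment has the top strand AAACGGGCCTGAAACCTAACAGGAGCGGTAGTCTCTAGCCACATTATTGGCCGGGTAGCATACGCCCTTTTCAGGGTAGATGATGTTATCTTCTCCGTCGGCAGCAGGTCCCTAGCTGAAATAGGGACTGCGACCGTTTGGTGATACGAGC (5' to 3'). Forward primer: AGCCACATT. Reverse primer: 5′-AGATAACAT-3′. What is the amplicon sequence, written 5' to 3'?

Scanning the template, AGCCACATT occurs at positions 37–45; this primer anneals to the bottom strand there with its 3' end pointing downstream.
Reverse complement of the reverse primer: ATGTTATCT. This occurs on the top strand at positions 83–91.
The product is the template from position 37 through 91 (55 bp).

5'-AGCCACATTATTGGCCGGGTAGCATACGCCCTTTTCAGGGTAGATGATGTTATCT-3'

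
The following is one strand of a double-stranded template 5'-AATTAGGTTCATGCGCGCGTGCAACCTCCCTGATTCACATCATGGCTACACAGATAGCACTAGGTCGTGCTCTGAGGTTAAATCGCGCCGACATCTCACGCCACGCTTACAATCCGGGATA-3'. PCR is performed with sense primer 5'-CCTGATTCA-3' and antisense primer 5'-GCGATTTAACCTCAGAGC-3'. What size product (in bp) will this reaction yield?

58 bp

The forward primer matches the template at positions 29–37.
The reverse primer's reverse complement is GCTCTGAGGTTAAATCGC, which matches the template at positions 69–86.
Product length = (reverse-primer end) − (forward-primer start) + 1 = 86 − 29 + 1 = 58 bp.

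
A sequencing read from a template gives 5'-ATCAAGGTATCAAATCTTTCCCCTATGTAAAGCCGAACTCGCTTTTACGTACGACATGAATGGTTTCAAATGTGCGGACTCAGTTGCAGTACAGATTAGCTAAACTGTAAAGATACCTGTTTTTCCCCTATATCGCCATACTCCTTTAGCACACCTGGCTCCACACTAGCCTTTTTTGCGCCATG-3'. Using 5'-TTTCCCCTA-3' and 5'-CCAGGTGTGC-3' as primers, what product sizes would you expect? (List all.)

142 bp, 37 bp

The forward primer TTTCCCCTA matches the top strand at positions 17–25, 122–130.
The reverse primer's reverse complement is GCACACCTGG, matching at positions 149–158.
Each forward site pairs with the reverse site to give a product ending at position 158: sizes 142, 37 bp.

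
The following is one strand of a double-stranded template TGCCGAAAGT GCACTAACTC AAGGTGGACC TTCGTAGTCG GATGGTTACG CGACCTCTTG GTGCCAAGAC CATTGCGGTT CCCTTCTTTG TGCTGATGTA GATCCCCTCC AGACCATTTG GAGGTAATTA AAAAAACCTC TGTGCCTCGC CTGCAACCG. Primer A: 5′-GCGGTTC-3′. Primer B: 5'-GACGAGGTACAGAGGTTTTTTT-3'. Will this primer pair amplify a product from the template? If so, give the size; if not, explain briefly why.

No product — primer B has no binding site in the template.

Primer B (GACGAGGTACAGAGGTTTTTTT) does not match the top strand, and its reverse complement AAAAAAACCTCTGTACCTCGTC does not match either.
With no annealing site for primer B, no amplification occurs.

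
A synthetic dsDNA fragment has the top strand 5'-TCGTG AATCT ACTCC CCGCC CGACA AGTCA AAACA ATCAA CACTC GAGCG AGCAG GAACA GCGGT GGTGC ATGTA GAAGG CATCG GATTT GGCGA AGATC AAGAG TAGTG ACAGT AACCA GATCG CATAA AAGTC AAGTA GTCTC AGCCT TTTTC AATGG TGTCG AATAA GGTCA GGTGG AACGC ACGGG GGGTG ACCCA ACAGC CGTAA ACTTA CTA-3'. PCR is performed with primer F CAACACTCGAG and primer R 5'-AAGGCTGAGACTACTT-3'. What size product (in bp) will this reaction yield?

114 bp

Scanning the template, CAACACTCGAG occurs at positions 38–48; this primer anneals to the bottom strand there with its 3' end pointing downstream.
Taking the reverse complement of AAGGCTGAGACTACTT gives AAGTAGTCTCAGCCTT, found at positions 136–151 on the template; the primer anneals here to the top strand with its 3' end pointing upstream.
The product runs from position 38 to position 151, so its length is 151 − 38 + 1 = 114 bp.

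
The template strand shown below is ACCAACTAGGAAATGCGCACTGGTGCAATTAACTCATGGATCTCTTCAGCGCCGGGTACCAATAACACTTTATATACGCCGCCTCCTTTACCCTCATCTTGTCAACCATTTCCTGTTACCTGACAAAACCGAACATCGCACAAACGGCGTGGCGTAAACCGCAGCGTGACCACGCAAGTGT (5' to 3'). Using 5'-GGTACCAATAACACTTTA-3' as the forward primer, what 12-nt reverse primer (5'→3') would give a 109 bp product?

The forward primer binds at positions 55–72, so a 109 bp product ends at position 55 + 109 − 1 = 163.
The reverse primer anneals to the top strand over positions 152–163, i.e. to GCGTAAACCGCA.
Its sequence written 5'→3' is the reverse complement: TGCGGTTTACGC.

5'-TGCGGTTTACGC-3'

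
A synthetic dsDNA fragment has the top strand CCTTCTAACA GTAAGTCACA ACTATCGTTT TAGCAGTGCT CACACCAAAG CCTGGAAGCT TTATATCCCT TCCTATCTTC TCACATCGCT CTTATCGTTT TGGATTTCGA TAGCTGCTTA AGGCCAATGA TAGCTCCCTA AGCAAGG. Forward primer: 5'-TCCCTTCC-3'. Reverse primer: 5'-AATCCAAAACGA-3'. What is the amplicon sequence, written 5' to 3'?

5'-TCCCTTCCTATCTTCTCACATCGCTCTTATCGTTTTGGATT-3'

Forward primer TCCCTTCC is found on the top strand at positions 66–73.
The reverse primer's reverse complement is TCGTTTTGGATT, which matches the template at positions 95–106.
The product is the template from position 66 through 106 (41 bp).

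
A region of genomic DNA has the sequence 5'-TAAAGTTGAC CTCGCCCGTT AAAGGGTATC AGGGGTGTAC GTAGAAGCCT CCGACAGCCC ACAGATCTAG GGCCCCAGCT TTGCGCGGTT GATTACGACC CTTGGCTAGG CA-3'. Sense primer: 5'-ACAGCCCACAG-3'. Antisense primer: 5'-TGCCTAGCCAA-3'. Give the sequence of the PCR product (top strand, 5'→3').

5'-ACAGCCCACAGATCTAGGGCCCCAGCTTTGCGCGGTTGATTACGACCCTTGGCTAGGCA-3'

Forward primer ACAGCCCACAG is found on the top strand at positions 54–64.
The reverse primer's reverse complement is TTGGCTAGGCA, which matches the template at positions 102–112.
The product is the template from position 54 through 112 (59 bp).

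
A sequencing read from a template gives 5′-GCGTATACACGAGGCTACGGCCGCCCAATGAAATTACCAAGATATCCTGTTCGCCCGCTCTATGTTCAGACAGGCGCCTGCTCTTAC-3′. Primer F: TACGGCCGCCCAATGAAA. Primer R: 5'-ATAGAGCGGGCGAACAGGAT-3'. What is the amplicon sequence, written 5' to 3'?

5'-TACGGCCGCCCAATGAAATTACCAAGATATCCTGTTCGCCCGCTCTAT-3'

Forward primer TACGGCCGCCCAATGAAA is found on the top strand at positions 16–33.
Reverse complement of the reverse primer: ATCCTGTTCGCCCGCTCTAT. This occurs on the top strand at positions 44–63.
The product is the template from position 16 through 63 (48 bp).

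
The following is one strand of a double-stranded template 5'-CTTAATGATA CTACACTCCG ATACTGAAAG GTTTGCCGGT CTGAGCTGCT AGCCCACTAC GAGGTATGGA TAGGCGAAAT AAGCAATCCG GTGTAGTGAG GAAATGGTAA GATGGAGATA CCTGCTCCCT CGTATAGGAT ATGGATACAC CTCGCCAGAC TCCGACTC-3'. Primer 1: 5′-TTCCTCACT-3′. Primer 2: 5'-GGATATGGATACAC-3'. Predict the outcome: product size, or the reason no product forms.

No product — the primers' 3' ends point away from each other.

Primer 1 (TTCCTCACT) has reverse complement AGTGAGGAA, which matches the top strand at positions 95–103; primer 1 anneals to the top strand there with its 3' end pointing upstream toward position 95.
Primer 2 (GGATATGGATACAC) matches the top strand directly at positions 137–150; it anneals to the bottom strand with its 3' end pointing downstream toward position 150.
The 3' ends diverge (primer 1 extends toward position 1, primer 2 toward position 168), so the primers never converge on a shared product.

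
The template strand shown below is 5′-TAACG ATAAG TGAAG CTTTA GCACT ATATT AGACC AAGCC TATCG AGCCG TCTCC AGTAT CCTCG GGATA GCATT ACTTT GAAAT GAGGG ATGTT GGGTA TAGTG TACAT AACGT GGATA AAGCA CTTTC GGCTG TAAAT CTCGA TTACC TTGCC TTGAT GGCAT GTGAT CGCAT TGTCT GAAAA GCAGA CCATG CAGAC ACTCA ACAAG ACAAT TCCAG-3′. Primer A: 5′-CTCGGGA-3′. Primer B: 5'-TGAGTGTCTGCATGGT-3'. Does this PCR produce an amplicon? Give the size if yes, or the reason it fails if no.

Primer A (CTCGGGA) matches the top strand at positions 62–68; it acts as a forward primer.
Primer B's reverse complement is ACCATGCAGACACTCA, matching the top strand at positions 190–205; it acts as a reverse primer.
The 3' ends face each other across positions 62–205, giving a 144 bp product.

Yes — a 144 bp product.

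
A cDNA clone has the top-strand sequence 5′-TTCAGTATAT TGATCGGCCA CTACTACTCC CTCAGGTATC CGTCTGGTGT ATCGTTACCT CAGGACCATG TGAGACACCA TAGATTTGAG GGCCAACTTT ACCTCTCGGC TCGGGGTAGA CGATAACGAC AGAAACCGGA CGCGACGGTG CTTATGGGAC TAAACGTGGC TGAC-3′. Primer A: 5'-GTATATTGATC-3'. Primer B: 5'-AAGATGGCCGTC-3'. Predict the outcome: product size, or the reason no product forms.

No product — primer B has no binding site in the template.

Primer B (AAGATGGCCGTC) does not match the top strand, and its reverse complement GACGGCCATCTT does not match either.
With no annealing site for primer B, no amplification occurs.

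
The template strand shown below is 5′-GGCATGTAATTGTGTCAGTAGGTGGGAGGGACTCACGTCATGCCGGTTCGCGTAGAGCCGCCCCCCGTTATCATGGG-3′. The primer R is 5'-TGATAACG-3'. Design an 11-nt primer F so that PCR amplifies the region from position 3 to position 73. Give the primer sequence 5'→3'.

5'-CATGTAATTGT-3'

The reverse primer's reverse complement CGTTATCA matches the template at positions 66–73; the product starts at position 3.
The forward primer is identical to the top strand over positions 3–13: CATGTAATTGT.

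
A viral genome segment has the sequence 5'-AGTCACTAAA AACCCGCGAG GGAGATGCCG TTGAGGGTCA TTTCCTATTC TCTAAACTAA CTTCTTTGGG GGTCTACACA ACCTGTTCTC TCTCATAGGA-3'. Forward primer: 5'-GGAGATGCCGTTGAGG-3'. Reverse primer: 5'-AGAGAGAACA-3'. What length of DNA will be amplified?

Scanning the template, GGAGATGCCGTTGAGG occurs at positions 21–36; this primer anneals to the bottom strand there with its 3' end pointing downstream.
The reverse primer's reverse complement is TGTTCTCTCT, which matches the template at positions 84–93.
Product length = (reverse-primer end) − (forward-primer start) + 1 = 93 − 21 + 1 = 73 bp.

73 bp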